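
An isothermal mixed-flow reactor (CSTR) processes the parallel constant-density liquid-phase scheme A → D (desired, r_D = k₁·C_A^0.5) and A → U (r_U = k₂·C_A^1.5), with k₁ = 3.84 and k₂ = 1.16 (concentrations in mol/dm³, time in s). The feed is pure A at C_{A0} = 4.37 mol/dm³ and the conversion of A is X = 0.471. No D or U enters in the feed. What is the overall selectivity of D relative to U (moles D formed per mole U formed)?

1.43

Exit C_A = C_{A0}(1−X) = 4.37×0.529 = 2.312 mol/dm³.
In a CSTR the entire volume is at exit conditions, so r_D = 3.84×2.312^0.5 = 5.838 and r_U = 1.16×2.312^1.5 = 4.077.
Overall selectivity = C_D/C_U = r_Dτ/(r_Uτ) = r_D/r_U = 1.43.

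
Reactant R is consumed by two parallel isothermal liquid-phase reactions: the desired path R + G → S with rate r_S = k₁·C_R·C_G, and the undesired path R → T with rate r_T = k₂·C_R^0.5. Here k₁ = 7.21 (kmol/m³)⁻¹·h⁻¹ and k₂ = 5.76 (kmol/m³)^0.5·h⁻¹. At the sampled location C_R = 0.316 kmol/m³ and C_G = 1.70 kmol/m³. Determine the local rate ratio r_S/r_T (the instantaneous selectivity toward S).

1.20

S_{S/T} = r_S/r_T = (k₁·C_R·C_G)/(k₂·C_R^0.5) = (k₁/k₂)·C_R^0.5·C_G.
= (7.21×0.3160×1.700) / (5.76×0.3160^0.5) = 3.873/3.238 = 1.20.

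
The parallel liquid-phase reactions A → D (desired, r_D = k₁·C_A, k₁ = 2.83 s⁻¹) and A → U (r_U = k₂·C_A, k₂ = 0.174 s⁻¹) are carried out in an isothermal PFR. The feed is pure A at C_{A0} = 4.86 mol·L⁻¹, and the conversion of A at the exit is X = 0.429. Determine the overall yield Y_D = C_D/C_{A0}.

0.404

C_A = C_{A0}(1−X) = 2.775 mol·L⁻¹.
Both paths are first order in A, so the instantaneous fraction to D is constant: dC_D/d(−C_A) = k₁/(k₁+k₂) = 0.9421.
C_D = 0.9421·(C_{A0}−C_A) = 0.9421×2.085 = 1.96 mol·L⁻¹.
Y_D = C_D/C_{A0} = 1.964/4.86 = 0.404.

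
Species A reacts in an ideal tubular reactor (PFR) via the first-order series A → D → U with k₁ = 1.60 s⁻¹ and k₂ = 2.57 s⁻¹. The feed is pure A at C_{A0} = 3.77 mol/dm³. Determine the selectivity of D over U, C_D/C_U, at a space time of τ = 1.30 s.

The intermediate concentration in a first-order A→B→C sequence is C_D = k₁C_{A0}(e^(−k₁τ) − e^(−k₂τ))/(k₂−k₁).
e^(−k₁τ) = e^(−1.60×1.30) = e^(−2.080) = 0.1249; e^(−k₂τ) = e^(−3.341) = 0.03540.
C_D = 1.60×3.77/(2.57−1.60) × (0.1249−0.03540) = 6.219×0.08953 = 0.5567 mol/dm³.
C_A = C_{A0}e^(−k₁τ) = 0.4710 mol/dm³, so C_U = C_{A0}−C_A−C_D = 2.742 mol/dm³; C_D/C_U = 0.203.

0.203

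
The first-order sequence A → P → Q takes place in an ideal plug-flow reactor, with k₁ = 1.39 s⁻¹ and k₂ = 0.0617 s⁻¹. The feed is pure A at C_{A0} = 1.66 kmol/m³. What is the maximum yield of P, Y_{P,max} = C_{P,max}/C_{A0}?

0.865

At the optimum, C_{P,max}/C_{A0} = (k₁/k₂)^[k₂/(k₂−k₁)].
= (1.39/0.0617)^(0.0617/(0.0617−1.39)) = (22.53)^(-0.04645) = 0.8653.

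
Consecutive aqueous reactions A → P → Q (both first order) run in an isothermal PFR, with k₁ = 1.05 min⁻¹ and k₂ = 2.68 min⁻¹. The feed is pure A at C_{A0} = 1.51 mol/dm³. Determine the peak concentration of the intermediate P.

0.324 mol/dm³

At the optimum, C_{P,max}/C_{A0} = (k₁/k₂)^[k₂/(k₂−k₁)].
= (1.05/2.68)^(2.68/(2.68−1.05)) = (0.3918)^(1.644) = 0.2142.
C_{P,max} = 0.2142×1.51 = 0.324 mol/dm³.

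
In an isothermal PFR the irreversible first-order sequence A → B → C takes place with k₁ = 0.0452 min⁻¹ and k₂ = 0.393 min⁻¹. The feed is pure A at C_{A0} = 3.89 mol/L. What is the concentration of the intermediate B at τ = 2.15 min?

0.242 mol/L

The intermediate concentration in a first-order A→B→C sequence is C_B = k₁C_{A0}(e^(−k₁τ) − e^(−k₂τ))/(k₂−k₁).
e^(−k₁τ) = e^(−0.0452×2.15) = e^(−0.09718) = 0.9074; e^(−k₂τ) = e^(−0.8449) = 0.4296.
C_B = 0.0452×3.89/(0.393−0.0452) × (0.9074−0.4296) = 0.5055×0.4778 = 0.2416 mol/L.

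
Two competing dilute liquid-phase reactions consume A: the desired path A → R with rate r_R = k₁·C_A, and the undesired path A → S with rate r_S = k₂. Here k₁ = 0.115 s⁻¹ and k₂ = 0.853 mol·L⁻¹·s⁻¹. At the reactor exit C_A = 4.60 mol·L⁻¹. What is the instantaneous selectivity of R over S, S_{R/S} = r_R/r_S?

S_{R/S} = r_R/r_S = (k₁·C_A)/(k₂) = (k₁/k₂)·C_A.
= (0.115×4.600) / (0.853) = 0.5290/0.8530 = 0.620.
Since the desired path is higher order in A, keeping C_A high (PFR or concentrated feed) favours R.

0.620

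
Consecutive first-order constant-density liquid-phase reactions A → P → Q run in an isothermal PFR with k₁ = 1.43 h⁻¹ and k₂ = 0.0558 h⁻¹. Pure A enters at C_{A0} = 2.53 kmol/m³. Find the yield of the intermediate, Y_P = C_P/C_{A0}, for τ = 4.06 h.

0.827

Solving the coupled first-order balances gives C_P(τ) = [k₁/(k₂−k₁)]·C_{A0}·(e^(−k₁τ) − e^(−k₂τ)).
e^(−k₁τ) = e^(−1.43×4.06) = e^(−5.806) = 0.003010; e^(−k₂τ) = e^(−0.2265) = 0.7973.
C_P = 1.43×2.53/(0.0558−1.43) × (0.003010−0.7973) = (-2.633)×(-0.7943) = 2.091 kmol/m³.
Y_P = C_P/C_{A0} = 2.091/2.53 = 0.827.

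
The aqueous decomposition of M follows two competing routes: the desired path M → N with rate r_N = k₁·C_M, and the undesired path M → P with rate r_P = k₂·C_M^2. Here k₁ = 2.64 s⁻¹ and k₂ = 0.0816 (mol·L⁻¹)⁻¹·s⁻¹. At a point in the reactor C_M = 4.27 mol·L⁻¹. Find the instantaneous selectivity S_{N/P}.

S_{N/P} = r_N/r_P = (k₁·C_M)/(k₂·C_M^2) = (k₁/k₂)·C_M⁻¹.
= (2.64×4.270) / (0.0816×4.270^2) = 11.27/1.488 = 7.58.

7.58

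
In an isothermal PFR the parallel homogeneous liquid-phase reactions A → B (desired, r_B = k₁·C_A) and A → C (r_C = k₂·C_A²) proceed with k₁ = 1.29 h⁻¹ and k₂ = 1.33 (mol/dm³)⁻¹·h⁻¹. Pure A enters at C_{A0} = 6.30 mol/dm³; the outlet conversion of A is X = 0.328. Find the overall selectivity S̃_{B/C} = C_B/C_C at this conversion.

0.186

C_A = C_{A0}(1−X) = 4.234 mol/dm³.
Along a PFR/batch, dC_B/dC_A = −r_B/(r_B+r_C) = −k₁/(k₁+k₂·C_A).
Integrating from C_{A0} to C_A: C_B = (1.29/1.33)·ln[(1.29+1.33·6.30)/(1.29+1.33·4.23)] = 0.9699·ln(9.669/6.921) = 0.3244 mol/dm³.
C_C = (C_{A0}−C_A)−C_B = 1.742 mol/dm³; S̃_{B/C} = 0.3244/1.742 = 0.186.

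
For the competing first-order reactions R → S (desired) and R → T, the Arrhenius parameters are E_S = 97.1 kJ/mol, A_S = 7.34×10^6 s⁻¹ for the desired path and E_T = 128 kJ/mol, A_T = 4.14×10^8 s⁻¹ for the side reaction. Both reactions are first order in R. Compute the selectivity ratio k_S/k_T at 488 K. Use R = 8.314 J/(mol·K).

With equal orders, S_{S/T} = k_S/k_T = (A_S/A_T)·exp[(E_T−E_S)/(RT)].
(E_T−E_S)/(RT) = (128−97.1)×10³/(8.314×488) = 30900/4057 = 7.616.
k_S/k_T = (7.34×10^6/4.14×10^8)·exp(7.616) = 0.01773 × 2030 = 36.0.
Since E_S < E_T, lowering the temperature improves selectivity toward S.

36.0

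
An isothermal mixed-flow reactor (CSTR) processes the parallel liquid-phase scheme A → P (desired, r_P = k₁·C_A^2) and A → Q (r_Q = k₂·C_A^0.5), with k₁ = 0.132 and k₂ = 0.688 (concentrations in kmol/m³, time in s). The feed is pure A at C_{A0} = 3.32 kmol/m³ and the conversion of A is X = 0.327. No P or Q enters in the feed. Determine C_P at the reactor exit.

Exit C_A = C_{A0}(1−X) = 3.32×0.673 = 2.234 kmol/m³.
A CSTR operates uniformly at the exit composition, giving r_P = 0.6590 and r_Q = 1.028 (each k·C_A^n at C_A = 2.234).
Fraction of consumed A going to P: r_P/(r_P+r_Q) = 0.3905.
C_P = 0.3905·C_{A0}·X = 0.3905×3.32×0.327 = 0.424 kmol/m³.

0.424 kmol/m³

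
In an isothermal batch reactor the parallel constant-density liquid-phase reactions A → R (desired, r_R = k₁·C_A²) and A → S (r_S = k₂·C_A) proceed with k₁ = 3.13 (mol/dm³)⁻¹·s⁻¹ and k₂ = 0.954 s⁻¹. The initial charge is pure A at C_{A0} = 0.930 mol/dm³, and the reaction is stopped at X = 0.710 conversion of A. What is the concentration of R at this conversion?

C_A = C_{A0}(1−X) = 0.2697 mol/dm³.
Along a PFR/batch, dC_S/dC_A = −r_S/(r_R+r_S) = −k₂/(k₂+k₁·C_A).
Integrating from C_{A0} to C_A: C_S = (0.954/3.13)·ln[(0.954+3.13·0.930)/(0.954+3.13·0.270)] = 0.3048·ln(3.865/1.798) = 0.2332 mol/dm³.
Then C_R = (C_{A0}−C_A) − C_S = 0.6603 − 0.2332 = 0.4271 mol/dm³.

0.427 mol/dm³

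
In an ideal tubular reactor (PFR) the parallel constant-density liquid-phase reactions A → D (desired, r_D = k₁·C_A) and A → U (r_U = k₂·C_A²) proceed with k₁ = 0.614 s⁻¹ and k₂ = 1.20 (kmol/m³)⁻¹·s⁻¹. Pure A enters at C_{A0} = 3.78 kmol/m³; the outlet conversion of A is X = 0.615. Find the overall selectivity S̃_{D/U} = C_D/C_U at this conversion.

0.207

C_A = C_{A0}(1−X) = 1.455 kmol/m³.
Along a PFR/batch, dC_D/dC_A = −r_D/(r_D+r_U) = −k₁/(k₁+k₂·C_A).
Integrating from C_{A0} to C_A: C_D = (0.614/1.20)·ln[(0.614+1.20·3.78)/(0.614+1.20·1.46)] = 0.5117·ln(5.150/2.360) = 0.3992 kmol/m³.
C_U = (C_{A0}−C_A)−C_D = 1.926 kmol/m³; S̃_{D/U} = 0.3992/1.926 = 0.207.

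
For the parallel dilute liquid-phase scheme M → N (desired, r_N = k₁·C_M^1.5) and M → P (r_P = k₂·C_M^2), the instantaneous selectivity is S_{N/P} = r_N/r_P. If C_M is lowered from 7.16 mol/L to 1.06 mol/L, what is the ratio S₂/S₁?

2.60

S_{N/P} = (k₁/k₂)·C_M^-0.5, so S₂/S₁ = (C_{M,2}/C_{M,1})^-0.5.
= (1.06/7.16)^(-0.5) = (0.1480)^(-0.5) = 2.60.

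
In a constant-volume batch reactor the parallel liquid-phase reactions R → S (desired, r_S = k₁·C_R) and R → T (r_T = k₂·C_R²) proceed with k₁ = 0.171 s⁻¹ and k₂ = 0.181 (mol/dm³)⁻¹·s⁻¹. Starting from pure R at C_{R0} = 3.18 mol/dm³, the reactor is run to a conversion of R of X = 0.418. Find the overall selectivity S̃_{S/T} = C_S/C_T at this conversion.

C_R = C_{R0}(1−X) = 1.851 mol/dm³.
Along a PFR/batch, dC_S/dC_R = −r_S/(r_S+r_T) = −k₁/(k₁+k₂·C_R).
Integrating from C_{R0} to C_R: C_S = (0.171/0.181)·ln[(0.171+0.181·3.18)/(0.171+0.181·1.85)] = 0.9448·ln(0.7466/0.5060) = 0.3675 mol/dm³.
C_T = (C_{R0}−C_R)−C_S = 0.9617 mol/dm³; S̃_{S/T} = 0.3675/0.9617 = 0.382.

0.382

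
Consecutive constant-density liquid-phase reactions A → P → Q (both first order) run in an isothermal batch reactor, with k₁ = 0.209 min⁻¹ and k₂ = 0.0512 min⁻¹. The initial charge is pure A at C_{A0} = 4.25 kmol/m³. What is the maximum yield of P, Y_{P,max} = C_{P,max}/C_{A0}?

For a first-order series the maximum intermediate yield is C_{P,max}/C_{A0} = (k₁/k₂)^[k₂/(k₂−k₁)].
= (0.209/0.0512)^(0.0512/(0.0512−0.209)) = (4.082)^(-0.3245) = 0.6336.

0.634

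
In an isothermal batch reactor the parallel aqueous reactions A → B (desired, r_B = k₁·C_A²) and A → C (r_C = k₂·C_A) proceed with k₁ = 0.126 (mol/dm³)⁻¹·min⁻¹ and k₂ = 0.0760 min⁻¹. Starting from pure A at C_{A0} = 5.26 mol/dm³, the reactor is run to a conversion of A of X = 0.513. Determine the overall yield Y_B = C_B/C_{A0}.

C_A = C_{A0}(1−X) = 2.562 mol/dm³.
Along a PFR/batch, dC_C/dC_A = −r_C/(r_B+r_C) = −k₂/(k₂+k₁·C_A).
Integrating from C_{A0} to C_A: C_C = (0.0760/0.126)·ln[(0.0760+0.126·5.26)/(0.0760+0.126·2.56)] = 0.6032·ln(0.7388/0.3988) = 0.3719 mol/dm³.
Then C_B = (C_{A0}−C_A) − C_C = 2.698 − 0.3719 = 2.326 mol/dm³.
Y_B = C_B/C_{A0} = 2.326/5.26 = 0.442.

0.442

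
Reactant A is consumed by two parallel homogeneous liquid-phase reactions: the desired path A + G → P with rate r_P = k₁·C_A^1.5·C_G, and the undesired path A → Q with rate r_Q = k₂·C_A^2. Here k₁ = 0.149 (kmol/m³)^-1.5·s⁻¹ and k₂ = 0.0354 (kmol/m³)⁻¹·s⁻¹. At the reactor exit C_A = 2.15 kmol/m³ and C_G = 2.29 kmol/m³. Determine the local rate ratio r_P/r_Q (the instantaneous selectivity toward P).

S_{P/Q} = r_P/r_Q = (k₁·C_A^1.5·C_G)/(k₂·C_A^2) = (k₁/k₂)·C_A^-0.5·C_G.
= (0.149×2.150^1.5×2.290) / (0.0354×2.150^2) = 1.076/0.1636 = 6.57.
The undesired path is higher order in A, so low C_A (CSTR or dilute feed) favours P.

6.57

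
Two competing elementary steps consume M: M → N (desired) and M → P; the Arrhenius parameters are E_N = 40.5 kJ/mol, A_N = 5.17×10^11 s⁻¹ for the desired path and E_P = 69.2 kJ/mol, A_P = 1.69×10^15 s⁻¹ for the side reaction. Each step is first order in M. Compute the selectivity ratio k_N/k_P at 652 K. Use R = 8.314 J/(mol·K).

0.0609

With equal orders, S_{N/P} = k_N/k_P = (A_N/A_P)·exp[(E_P−E_N)/(RT)].
(E_P−E_N)/(RT) = (69.2−40.5)×10³/(8.314×652) = 28700/5421 = 5.294.
k_N/k_P = (5.17×10^11/1.69×10^15)·exp(5.294) = 3.059×10^-4 × 199.2 = 0.0609.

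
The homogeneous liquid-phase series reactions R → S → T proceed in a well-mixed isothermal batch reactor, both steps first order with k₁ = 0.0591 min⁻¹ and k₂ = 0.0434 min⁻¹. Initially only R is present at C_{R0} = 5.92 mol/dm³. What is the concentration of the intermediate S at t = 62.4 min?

The intermediate concentration in a first-order A→B→C sequence is C_S = k₁C_{R0}(e^(−k₁t) − e^(−k₂t))/(k₂−k₁).
e^(−k₁t) = e^(−0.0591×62.4) = e^(−3.688) = 0.02503; e^(−k₂t) = e^(−2.708) = 0.06666.
C_S = 0.0591×5.92/(0.0434−0.0591) × (0.02503−0.06666) = (-22.28)×(-0.04163) = 0.9278 mol/dm³.

0.928 mol/dm³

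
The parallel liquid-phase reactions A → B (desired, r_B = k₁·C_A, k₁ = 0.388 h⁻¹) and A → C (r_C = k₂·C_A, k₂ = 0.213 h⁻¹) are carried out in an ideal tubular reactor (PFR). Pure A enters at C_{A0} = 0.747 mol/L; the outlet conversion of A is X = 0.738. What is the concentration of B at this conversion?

0.356 mol/L

C_A = C_{A0}(1−X) = 0.1957 mol/L.
Both paths are first order in A, so the instantaneous fraction to B is constant: dC_B/d(−C_A) = k₁/(k₁+k₂) = 0.6456.
C_B = 0.6456·(C_{A0}−C_A) = 0.6456×0.5513 = 0.356 mol/L.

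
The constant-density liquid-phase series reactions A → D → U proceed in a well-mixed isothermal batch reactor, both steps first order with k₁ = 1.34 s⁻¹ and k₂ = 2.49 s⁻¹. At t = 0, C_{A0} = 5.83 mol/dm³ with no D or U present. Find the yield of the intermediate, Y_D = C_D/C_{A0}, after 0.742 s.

0.247

Solving the coupled first-order balances gives C_D(t) = [k₁/(k₂−k₁)]·C_{A0}·(e^(−k₁t) − e^(−k₂t)).
e^(−k₁t) = e^(−1.34×0.742) = e^(−0.9943) = 0.3700; e^(−k₂t) = e^(−1.848) = 0.1576.
C_D = 1.34×5.83/(2.49−1.34) × (0.3700−0.1576) = 6.793×0.2124 = 1.443 mol/dm³.
Y_D = C_D/C_{A0} = 1.443/5.83 = 0.247.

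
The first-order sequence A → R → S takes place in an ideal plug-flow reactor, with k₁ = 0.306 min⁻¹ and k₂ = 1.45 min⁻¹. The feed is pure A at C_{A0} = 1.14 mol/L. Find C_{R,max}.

Evaluating C_R at τ_opt = ln(k₂/k₁)/(k₂−k₁) gives C_{R,max}/C_{A0} = (k₁/k₂)^[k₂/(k₂−k₁)].
= (0.306/1.45)^(1.45/(1.45−0.306)) = (0.2110)^(1.267) = 0.1392.
C_{R,max} = 0.1392×1.14 = 0.159 mol/L.

0.159 mol/L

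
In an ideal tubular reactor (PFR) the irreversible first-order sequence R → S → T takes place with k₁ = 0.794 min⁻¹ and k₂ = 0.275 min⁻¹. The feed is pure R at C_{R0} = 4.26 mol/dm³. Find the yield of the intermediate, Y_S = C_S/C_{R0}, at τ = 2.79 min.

For first-order series with pure R initially, C_S(τ) = k₁C_{R0}/(k₂−k₁)·(e^(−k₁τ) − e^(−k₂τ)).
e^(−k₁τ) = e^(−0.794×2.79) = e^(−2.215) = 0.1091; e^(−k₂τ) = e^(−0.7673) = 0.4643.
C_S = 0.794×4.26/(0.275−0.794) × (0.1091−0.4643) = (-6.517)×(-0.3552) = 2.315 mol/dm³.
Y_S = C_S/C_{R0} = 2.315/4.26 = 0.543.

0.543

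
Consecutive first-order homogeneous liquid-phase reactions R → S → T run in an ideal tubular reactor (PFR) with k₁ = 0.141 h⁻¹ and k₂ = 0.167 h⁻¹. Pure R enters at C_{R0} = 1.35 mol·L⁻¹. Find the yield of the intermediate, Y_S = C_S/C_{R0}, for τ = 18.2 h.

0.157

Solving the coupled first-order balances gives C_S(τ) = [k₁/(k₂−k₁)]·C_{R0}·(e^(−k₁τ) − e^(−k₂τ)).
e^(−k₁τ) = e^(−0.141×18.2) = e^(−2.566) = 0.07683; e^(−k₂τ) = e^(−3.039) = 0.04786.
C_S = 0.141×1.35/(0.167−0.141) × (0.07683−0.04786) = 7.321×0.02896 = 0.2120 mol·L⁻¹.
Y_S = C_S/C_{R0} = 0.2120/1.35 = 0.157.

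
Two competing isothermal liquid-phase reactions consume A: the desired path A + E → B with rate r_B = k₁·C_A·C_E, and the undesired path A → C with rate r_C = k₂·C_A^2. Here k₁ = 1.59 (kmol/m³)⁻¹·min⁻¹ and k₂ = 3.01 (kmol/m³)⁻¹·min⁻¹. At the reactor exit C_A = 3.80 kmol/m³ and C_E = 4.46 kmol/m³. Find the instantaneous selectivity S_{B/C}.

0.620

S_{B/C} = r_B/r_C = (k₁·C_A·C_E)/(k₂·C_A^2) = (k₁/k₂)·C_A⁻¹·C_E.
= (1.59×3.800×4.460) / (3.01×3.800^2) = 26.95/43.46 = 0.620.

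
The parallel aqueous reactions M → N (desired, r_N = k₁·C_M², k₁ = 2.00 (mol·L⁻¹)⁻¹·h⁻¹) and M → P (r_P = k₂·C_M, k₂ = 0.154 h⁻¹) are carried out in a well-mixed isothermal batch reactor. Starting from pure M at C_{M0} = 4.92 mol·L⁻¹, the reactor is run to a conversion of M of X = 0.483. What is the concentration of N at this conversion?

C_M = C_{M0}(1−X) = 2.544 mol·L⁻¹.
Along a PFR/batch, dC_P/dC_M = −r_P/(r_N+r_P) = −k₂/(k₂+k₁·C_M).
Integrating from C_{M0} to C_M: C_P = (0.154/2.00)·ln[(0.154+2.00·4.92)/(0.154+2.00·2.54)] = 0.07700·ln(9.994/5.241) = 0.04970 mol·L⁻¹.
Then C_N = (C_{M0}−C_M) − C_P = 2.376 − 0.04970 = 2.327 mol·L⁻¹.

2.33 mol·L⁻¹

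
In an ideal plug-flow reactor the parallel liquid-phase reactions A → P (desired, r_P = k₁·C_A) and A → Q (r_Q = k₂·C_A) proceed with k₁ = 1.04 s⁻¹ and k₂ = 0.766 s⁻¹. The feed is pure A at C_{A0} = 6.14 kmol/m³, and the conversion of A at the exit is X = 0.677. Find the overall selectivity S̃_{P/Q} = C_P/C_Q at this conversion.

1.36

C_A = C_{A0}(1−X) = 1.983 kmol/m³.
Both paths are first order in A, so the instantaneous fraction to P is constant: dC_P/d(−C_A) = k₁/(k₁+k₂) = 0.5759.
C_P = 0.5759·(C_{A0}−C_A) = 0.5759×4.157 = 2.39 kmol/m³.
C_Q = (C_{A0}−C_A)−C_P = 1.763 kmol/m³; S̃_{P/Q} = 2.394/1.763 = 1.36.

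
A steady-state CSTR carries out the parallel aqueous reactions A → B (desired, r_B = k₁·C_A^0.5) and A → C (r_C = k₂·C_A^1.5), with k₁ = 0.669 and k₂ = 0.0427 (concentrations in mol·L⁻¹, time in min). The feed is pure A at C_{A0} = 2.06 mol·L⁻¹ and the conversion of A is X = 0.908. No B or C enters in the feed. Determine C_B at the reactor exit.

1.85 mol·L⁻¹

Exit C_A = C_{A0}(1−X) = 2.06×0.0920 = 0.1895 mol·L⁻¹.
A CSTR operates uniformly at the exit composition, giving r_B = 0.2912 and r_C = 0.003523 (each k·C_A^n at C_A = 0.1895).
Fraction of consumed A going to B: r_B/(r_B+r_C) = 0.9880.
C_B = 0.9880·C_{A0}·X = 0.9880×2.06×0.908 = 1.85 mol·L⁻¹.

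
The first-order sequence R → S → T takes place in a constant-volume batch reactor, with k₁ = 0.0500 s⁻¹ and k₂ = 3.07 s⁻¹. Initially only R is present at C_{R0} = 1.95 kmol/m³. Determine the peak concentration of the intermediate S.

0.0297 kmol/m³

For a first-order series the maximum intermediate yield is C_{S,max}/C_{R0} = (k₁/k₂)^[k₂/(k₂−k₁)].
= (0.0500/3.07)^(3.07/(3.07−0.0500)) = (0.01629)^(1.017) = 0.01521.
C_{S,max} = 0.01521×1.95 = 0.0297 kmol/m³.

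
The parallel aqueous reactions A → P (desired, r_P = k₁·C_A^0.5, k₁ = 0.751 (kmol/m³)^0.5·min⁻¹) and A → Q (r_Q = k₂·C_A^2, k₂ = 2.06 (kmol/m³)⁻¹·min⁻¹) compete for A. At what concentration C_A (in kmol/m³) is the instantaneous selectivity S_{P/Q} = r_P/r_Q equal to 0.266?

S_{P/Q} = (k₁/k₂)·C_A^-1.5 ⇒ C_A = (S·k₂/k₁)^(1/(-1.5)).
= (0.266×2.06/0.751)^(-0.6667) = (0.7296)^(-0.6667) = 1.23 kmol/m³.

1.23 kmol/m³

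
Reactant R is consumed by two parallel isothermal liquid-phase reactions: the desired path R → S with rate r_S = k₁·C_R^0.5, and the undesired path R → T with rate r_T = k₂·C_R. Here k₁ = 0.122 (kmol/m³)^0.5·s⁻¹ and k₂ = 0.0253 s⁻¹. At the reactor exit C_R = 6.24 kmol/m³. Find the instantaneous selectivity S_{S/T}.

1.93

S_{S/T} = r_S/r_T = (k₁·C_R^0.5)/(k₂·C_R) = (k₁/k₂)·C_R^-0.5.
= (0.122×6.240^0.5) / (0.0253×6.240) = 0.3048/0.1579 = 1.93.
The undesired path is higher order in R, so low C_R (CSTR or dilute feed) favours S.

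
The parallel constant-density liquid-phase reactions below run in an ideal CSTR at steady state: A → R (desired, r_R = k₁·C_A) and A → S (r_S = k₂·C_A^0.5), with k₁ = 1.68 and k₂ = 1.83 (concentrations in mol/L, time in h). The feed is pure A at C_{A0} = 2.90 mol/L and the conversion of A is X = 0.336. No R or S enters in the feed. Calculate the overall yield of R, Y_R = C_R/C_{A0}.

Exit C_A = C_{A0}(1−X) = 2.90×0.664 = 1.926 mol/L.
Rates in a CSTR are evaluated at the outlet concentration: r_R = 1.68×1.926 = 3.235, r_S = 1.83×1.926^0.5 = 2.539.
Fraction of consumed A going to R: r_R/(r_R+r_S) = 0.5602.
C_R = 0.5602·C_{A0}·X = 0.5602×2.90×0.336 = 0.546 mol/L; Y_R = C_R/C_{A0} = 0.188.

0.188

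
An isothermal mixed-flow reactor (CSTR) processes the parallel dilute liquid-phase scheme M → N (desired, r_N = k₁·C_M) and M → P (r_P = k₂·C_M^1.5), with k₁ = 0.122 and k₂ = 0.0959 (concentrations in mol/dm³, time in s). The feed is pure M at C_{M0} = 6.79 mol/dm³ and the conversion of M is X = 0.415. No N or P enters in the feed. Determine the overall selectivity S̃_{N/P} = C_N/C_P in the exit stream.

Exit C_M = C_{M0}(1−X) = 6.79×0.585 = 3.972 mol/dm³.
Rates in a CSTR are evaluated at the outlet concentration: r_N = 0.122×3.972 = 0.4846, r_P = 0.0959×3.972^1.5 = 0.7592.
Overall selectivity = C_N/C_P = r_Nτ/(r_Pτ) = r_N/r_P = 0.638.

0.638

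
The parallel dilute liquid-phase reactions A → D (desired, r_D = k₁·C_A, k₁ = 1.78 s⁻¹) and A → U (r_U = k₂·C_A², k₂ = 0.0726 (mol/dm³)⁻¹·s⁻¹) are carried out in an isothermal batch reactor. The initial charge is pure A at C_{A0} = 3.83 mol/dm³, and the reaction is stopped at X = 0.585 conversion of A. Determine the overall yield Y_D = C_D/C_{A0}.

0.527

C_A = C_{A0}(1−X) = 1.589 mol/dm³.
Along a PFR/batch, dC_D/dC_A = −r_D/(r_D+r_U) = −k₁/(k₁+k₂·C_A).
Integrating from C_{A0} to C_A: C_D = (1.78/0.0726)·ln[(1.78+0.0726·3.83)/(1.78+0.0726·1.59)] = 24.52·ln(2.058/1.895) = 2.019 mol/dm³.
Y_D = C_D/C_{A0} = 2.019/3.83 = 0.527.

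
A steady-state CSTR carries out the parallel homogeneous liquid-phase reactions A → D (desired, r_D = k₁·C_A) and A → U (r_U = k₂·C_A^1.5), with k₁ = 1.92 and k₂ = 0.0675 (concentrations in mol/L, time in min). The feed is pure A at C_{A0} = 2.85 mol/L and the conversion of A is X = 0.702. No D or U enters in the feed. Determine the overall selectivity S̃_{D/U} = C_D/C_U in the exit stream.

Exit C_A = C_{A0}(1−X) = 2.85×0.298 = 0.8493 mol/L.
In a CSTR the entire volume is at exit conditions, so r_D = 1.92×0.8493 = 1.631 and r_U = 0.0675×0.8493^1.5 = 0.05283.
Overall selectivity = C_D/C_U = r_Dτ/(r_Uτ) = r_D/r_U = 30.9.

30.9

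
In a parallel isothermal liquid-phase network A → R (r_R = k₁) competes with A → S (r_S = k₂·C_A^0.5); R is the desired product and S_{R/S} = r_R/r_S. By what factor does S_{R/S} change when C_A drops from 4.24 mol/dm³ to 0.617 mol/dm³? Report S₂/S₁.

2.62

S_{R/S} = (k₁/k₂)·C_A^-0.5, so S₂/S₁ = (C_{A,2}/C_{A,1})^-0.5.
= (0.617/4.24)^(-0.5) = (0.1455)^(-0.5) = 2.62.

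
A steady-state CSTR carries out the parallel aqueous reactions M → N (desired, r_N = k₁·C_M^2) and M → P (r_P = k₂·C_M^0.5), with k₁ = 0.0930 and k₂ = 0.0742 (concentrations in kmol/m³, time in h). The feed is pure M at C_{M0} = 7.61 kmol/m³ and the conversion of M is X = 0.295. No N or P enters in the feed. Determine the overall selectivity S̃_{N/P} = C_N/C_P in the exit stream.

Exit C_M = C_{M0}(1−X) = 7.61×0.705 = 5.365 kmol/m³.
A CSTR operates uniformly at the exit composition, giving r_N = 2.677 and r_P = 0.1719 (each k·C_M^n at C_M = 5.365).
Overall selectivity = C_N/C_P = r_Nτ/(r_Pτ) = r_N/r_P = 15.6.

15.6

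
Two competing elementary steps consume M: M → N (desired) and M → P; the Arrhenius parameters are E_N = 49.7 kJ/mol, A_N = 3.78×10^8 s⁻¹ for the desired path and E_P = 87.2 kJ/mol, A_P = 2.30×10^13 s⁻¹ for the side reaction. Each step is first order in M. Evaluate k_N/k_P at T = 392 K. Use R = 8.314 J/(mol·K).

1.63

Since both paths have the same order in M, the concentration cancels and S_{N/P} = k_N/k_P = (A_N/A_P)·exp[(E_P−E_N)/(RT)].
(E_P−E_N)/(RT) = (87.2−49.7)×10³/(8.314×392) = 37500/3259 = 11.51.
k_N/k_P = (3.78×10^8/2.30×10^13)·exp(11.51) = 1.643×10^-5 × 99338 = 1.63.
Since E_N < E_P, lowering the temperature improves selectivity toward N.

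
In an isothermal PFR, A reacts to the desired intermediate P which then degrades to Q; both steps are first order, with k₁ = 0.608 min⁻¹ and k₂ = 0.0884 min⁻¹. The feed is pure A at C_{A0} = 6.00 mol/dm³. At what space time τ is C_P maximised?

For first-order series the maximum of C_P occurs at τ_opt = ln(k₂/k₁)/(k₂−k₁).
= ln(0.0884/0.608)/(0.0884−0.608) = ln(0.1454)/-0.5196 = -1.928/-0.5196 = 3.71 min.

3.71 min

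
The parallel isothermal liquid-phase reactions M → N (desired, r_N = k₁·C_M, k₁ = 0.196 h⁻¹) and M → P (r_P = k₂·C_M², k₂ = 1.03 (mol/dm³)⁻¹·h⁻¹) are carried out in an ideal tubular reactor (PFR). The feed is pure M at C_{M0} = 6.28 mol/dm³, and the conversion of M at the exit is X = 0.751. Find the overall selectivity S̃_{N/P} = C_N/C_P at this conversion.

0.0556

C_M = C_{M0}(1−X) = 1.564 mol/dm³.
Along a PFR/batch, dC_N/dC_M = −r_N/(r_N+r_P) = −k₁/(k₁+k₂·C_M).
Integrating from C_{M0} to C_M: C_N = (0.196/1.03)·ln[(0.196+1.03·6.28)/(0.196+1.03·1.56)] = 0.1903·ln(6.664/1.807) = 0.2484 mol/dm³.
C_P = (C_{M0}−C_M)−C_N = 4.468 mol/dm³; S̃_{N/P} = 0.2484/4.468 = 0.0556.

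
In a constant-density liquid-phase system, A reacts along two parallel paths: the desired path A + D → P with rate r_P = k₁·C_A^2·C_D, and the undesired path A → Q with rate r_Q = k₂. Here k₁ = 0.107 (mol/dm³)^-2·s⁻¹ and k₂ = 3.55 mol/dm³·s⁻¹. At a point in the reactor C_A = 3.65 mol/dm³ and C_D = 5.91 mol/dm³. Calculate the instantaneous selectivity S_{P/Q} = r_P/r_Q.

S_{P/Q} = r_P/r_Q = (k₁·C_A^2·C_D)/(k₂) = (k₁/k₂)·C_A^2·C_D.
= (0.107×3.650^2×5.910) / (3.55) = 8.425/3.550 = 2.37.

2.37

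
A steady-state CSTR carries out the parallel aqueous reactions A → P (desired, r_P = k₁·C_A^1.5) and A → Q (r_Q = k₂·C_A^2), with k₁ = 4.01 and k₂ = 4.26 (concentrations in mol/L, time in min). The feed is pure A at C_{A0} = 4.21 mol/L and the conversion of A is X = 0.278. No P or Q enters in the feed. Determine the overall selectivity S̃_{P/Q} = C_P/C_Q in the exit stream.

Exit C_A = C_{A0}(1−X) = 4.21×0.722 = 3.040 mol/L.
A CSTR operates uniformly at the exit composition, giving r_P = 21.25 and r_Q = 39.36 (each k·C_A^n at C_A = 3.040).
Overall selectivity = C_P/C_Q = r_Pτ/(r_Qτ) = r_P/r_Q = 0.540.

0.540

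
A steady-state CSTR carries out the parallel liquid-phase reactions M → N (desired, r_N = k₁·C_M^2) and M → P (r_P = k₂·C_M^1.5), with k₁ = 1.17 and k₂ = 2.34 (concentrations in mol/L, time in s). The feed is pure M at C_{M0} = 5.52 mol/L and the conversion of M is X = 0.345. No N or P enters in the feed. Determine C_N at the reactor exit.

Exit C_M = C_{M0}(1−X) = 5.52×0.655 = 3.616 mol/L.
Rates in a CSTR are evaluated at the outlet concentration: r_N = 1.17×3.616^2 = 15.29, r_P = 2.34×3.616^1.5 = 16.09.
Fraction of consumed M going to N: r_N/(r_N+r_P) = 0.4874.
C_N = 0.4874·C_{M0}·X = 0.4874×5.52×0.345 = 0.928 mol/L.

0.928 mol/L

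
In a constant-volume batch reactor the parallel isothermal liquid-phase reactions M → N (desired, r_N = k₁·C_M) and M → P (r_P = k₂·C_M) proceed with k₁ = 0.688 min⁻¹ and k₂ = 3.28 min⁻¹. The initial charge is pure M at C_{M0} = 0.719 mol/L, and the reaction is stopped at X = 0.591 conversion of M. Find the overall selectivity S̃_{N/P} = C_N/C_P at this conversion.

C_M = C_{M0}(1−X) = 0.2941 mol/L.
Both paths are first order in M, so the instantaneous fraction to N is constant: dC_N/d(−C_M) = k₁/(k₁+k₂) = 0.1734.
C_N = 0.1734·(C_{M0}−C_M) = 0.1734×0.4249 = 0.0737 mol/L.
C_P = (C_{M0}−C_M)−C_N = 0.3513 mol/L; S̃_{N/P} = 0.07368/0.3513 = 0.210.

0.210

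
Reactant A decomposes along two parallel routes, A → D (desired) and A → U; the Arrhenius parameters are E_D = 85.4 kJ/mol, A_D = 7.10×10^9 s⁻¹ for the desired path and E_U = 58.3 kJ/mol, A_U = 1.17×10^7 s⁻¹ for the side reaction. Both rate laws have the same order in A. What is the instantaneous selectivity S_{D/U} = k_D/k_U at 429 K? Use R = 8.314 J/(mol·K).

0.304

With equal orders, S_{D/U} = k_D/k_U = (A_D/A_U)·exp[(E_U−E_D)/(RT)].
(E_U−E_D)/(RT) = (58.3−85.4)×10³/(8.314×429) = -27100/3567 = -7.598.
k_D/k_U = (7.10×10^9/1.17×10^7)·exp(-7.598) = 606.8 × 5.014×10^-4 = 0.304.
Since E_D > E_U, raising the temperature improves selectivity toward D.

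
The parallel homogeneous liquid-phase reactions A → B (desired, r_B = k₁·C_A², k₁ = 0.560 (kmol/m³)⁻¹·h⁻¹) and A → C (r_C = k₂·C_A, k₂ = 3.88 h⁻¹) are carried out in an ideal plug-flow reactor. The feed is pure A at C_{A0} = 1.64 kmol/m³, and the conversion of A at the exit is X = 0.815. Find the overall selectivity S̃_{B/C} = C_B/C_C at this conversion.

0.138

C_A = C_{A0}(1−X) = 0.3034 kmol/m³.
Along a PFR/batch, dC_C/dC_A = −r_C/(r_B+r_C) = −k₂/(k₂+k₁·C_A).
Integrating from C_{A0} to C_A: C_C = (3.88/0.560)·ln[(3.88+0.560·1.64)/(3.88+0.560·0.303)] = 6.929·ln(4.798/4.050) = 1.175 kmol/m³.
Then C_B = (C_{A0}−C_A) − C_C = 1.337 − 1.175 = 0.1616 kmol/m³.
S̃_{B/C} = C_B/C_C = 0.1616/1.175 = 0.138.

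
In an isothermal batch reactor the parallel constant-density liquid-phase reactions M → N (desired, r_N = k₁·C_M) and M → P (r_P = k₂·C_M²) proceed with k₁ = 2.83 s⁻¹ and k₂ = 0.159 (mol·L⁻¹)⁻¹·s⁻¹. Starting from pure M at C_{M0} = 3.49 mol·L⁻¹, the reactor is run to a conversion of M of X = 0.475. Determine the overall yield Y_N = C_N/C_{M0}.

0.413

C_M = C_{M0}(1−X) = 1.832 mol·L⁻¹.
Along a PFR/batch, dC_N/dC_M = −r_N/(r_N+r_P) = −k₁/(k₁+k₂·C_M).
Integrating from C_{M0} to C_M: C_N = (2.83/0.159)·ln[(2.83+0.159·3.49)/(2.83+0.159·1.83)] = 17.80·ln(3.385/3.121) = 1.443 mol·L⁻¹.
Y_N = C_N/C_{M0} = 1.443/3.49 = 0.413.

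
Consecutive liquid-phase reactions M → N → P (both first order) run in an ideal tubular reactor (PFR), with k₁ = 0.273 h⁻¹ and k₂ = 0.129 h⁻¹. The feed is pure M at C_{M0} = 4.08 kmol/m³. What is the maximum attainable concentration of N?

At the optimum, C_{N,max}/C_{M0} = (k₁/k₂)^[k₂/(k₂−k₁)].
= (0.273/0.129)^(0.129/(0.129−0.273)) = (2.116)^(-0.8958) = 0.5109.
C_{N,max} = 0.5109×4.08 = 2.08 kmol/m³.

2.08 kmol/m³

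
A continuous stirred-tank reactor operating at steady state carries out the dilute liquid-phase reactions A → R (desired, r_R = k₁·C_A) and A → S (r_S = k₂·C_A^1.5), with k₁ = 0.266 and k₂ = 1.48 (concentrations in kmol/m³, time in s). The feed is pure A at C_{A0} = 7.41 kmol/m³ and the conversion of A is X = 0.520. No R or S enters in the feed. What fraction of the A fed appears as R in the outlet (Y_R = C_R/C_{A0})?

0.0452

Exit C_A = C_{A0}(1−X) = 7.41×0.480 = 3.557 kmol/m³.
A CSTR operates uniformly at the exit composition, giving r_R = 0.9461 and r_S = 9.928 (each k·C_A^n at C_A = 3.557).
Fraction of consumed A going to R: r_R/(r_R+r_S) = 0.08701.
C_R = 0.08701·C_{A0}·X = 0.08701×7.41×0.520 = 0.335 kmol/m³; Y_R = C_R/C_{A0} = 0.0452.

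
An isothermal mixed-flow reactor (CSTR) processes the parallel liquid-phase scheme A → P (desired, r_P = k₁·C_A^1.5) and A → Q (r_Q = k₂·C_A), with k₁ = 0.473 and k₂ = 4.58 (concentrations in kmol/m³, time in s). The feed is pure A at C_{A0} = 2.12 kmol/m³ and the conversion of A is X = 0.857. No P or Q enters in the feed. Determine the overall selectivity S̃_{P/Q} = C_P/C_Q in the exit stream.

Exit C_A = C_{A0}(1−X) = 2.12×0.143 = 0.3032 kmol/m³.
Rates in a CSTR are evaluated at the outlet concentration: r_P = 0.473×0.3032^1.5 = 0.07895, r_Q = 4.58×0.3032 = 1.388.
Overall selectivity = C_P/C_Q = r_Pτ/(r_Qτ) = r_P/r_Q = 0.0569.

0.0569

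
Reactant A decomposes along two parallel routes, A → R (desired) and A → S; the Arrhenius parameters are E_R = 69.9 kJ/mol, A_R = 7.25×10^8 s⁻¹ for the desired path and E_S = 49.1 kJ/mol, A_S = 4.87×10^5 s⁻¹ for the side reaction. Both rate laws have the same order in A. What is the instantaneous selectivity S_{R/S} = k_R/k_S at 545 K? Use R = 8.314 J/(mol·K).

15.1

k_R/k_S = (A_R/A_S)·exp[−(E_R−E_S)/(RT)] = (A_R/A_S)·exp[(E_S−E_R)/(RT)].
(E_S−E_R)/(RT) = (49.1−69.9)×10³/(8.314×545) = -20800/4531 = -4.590.
k_R/k_S = (7.25×10^8/4.87×10^5)·exp(-4.590) = 1489 × 0.01015 = 15.1.
Since E_R > E_S, raising the temperature improves selectivity toward R.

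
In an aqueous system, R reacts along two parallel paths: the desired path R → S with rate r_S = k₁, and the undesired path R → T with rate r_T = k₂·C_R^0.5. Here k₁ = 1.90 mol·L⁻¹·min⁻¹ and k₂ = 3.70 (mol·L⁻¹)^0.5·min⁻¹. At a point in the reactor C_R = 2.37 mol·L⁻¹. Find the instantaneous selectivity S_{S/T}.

0.334

S_{S/T} = r_S/r_T = (k₁)/(k₂·C_R^0.5) = (k₁/k₂)·C_R^-0.5.
= (1.90) / (3.70×2.370^0.5) = 1.900/5.696 = 0.334.
The undesired path is higher order in R, so low C_R (CSTR or dilute feed) favours S.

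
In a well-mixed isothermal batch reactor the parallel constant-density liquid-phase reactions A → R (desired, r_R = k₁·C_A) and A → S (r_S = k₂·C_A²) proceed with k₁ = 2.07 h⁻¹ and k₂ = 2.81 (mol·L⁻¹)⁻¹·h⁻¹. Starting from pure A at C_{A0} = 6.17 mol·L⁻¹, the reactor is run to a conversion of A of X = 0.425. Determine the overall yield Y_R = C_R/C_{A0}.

0.0570

C_A = C_{A0}(1−X) = 3.548 mol·L⁻¹.
Along a PFR/batch, dC_R/dC_A = −r_R/(r_R+r_S) = −k₁/(k₁+k₂·C_A).
Integrating from C_{A0} to C_A: C_R = (2.07/2.81)·ln[(2.07+2.81·6.17)/(2.07+2.81·3.55)] = 0.7367·ln(19.41/12.04) = 0.3518 mol·L⁻¹.
Y_R = C_R/C_{A0} = 0.3518/6.17 = 0.0570.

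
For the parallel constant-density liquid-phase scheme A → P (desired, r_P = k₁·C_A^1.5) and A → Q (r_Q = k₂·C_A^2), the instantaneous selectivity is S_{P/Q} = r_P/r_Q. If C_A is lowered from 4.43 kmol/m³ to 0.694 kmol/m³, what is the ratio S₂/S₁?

2.53

S_{P/Q} = (k₁/k₂)·C_A^-0.5, so S₂/S₁ = (C_{A,2}/C_{A,1})^-0.5.
= (0.694/4.43)^(-0.5) = (0.1567)^(-0.5) = 2.53.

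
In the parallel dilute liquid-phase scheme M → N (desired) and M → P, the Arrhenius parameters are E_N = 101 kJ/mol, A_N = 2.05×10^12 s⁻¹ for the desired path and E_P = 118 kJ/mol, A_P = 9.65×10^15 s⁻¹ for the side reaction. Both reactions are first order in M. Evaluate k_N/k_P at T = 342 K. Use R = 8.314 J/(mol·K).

0.0839

Since both paths have the same order in M, the concentration cancels and S_{N/P} = k_N/k_P = (A_N/A_P)·exp[(E_P−E_N)/(RT)].
(E_P−E_N)/(RT) = (118−101)×10³/(8.314×342) = 17000/2843 = 5.979.
k_N/k_P = (2.05×10^12/9.65×10^15)·exp(5.979) = 2.124×10^-4 × 395.0 = 0.0839.
Since E_N < E_P, lowering the temperature improves selectivity toward N.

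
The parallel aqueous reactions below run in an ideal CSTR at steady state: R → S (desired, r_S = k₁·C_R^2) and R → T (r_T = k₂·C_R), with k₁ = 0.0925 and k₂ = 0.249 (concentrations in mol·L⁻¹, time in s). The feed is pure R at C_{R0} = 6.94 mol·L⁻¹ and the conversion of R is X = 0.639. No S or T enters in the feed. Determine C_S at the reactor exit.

2.14 mol·L⁻¹

Exit C_R = C_{R0}(1−X) = 6.94×0.361 = 2.505 mol·L⁻¹.
In a CSTR the entire volume is at exit conditions, so r_S = 0.0925×2.505^2 = 0.5806 and r_T = 0.249×2.505 = 0.6238.
Fraction of consumed R going to S: r_S/(r_S+r_T) = 0.4821.
C_S = 0.4821·C_{R0}·X = 0.4821×6.94×0.639 = 2.14 mol·L⁻¹.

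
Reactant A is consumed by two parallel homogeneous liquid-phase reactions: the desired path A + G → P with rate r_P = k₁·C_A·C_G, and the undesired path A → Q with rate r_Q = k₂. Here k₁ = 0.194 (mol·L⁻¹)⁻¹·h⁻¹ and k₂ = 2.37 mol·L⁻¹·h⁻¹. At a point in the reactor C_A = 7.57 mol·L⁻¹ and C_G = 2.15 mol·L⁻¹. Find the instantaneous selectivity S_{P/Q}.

S_{P/Q} = r_P/r_Q = (k₁·C_A·C_G)/(k₂) = (k₁/k₂)·C_A·C_G.
= (0.194×7.570×2.150) / (2.37) = 3.157/2.370 = 1.33.

1.33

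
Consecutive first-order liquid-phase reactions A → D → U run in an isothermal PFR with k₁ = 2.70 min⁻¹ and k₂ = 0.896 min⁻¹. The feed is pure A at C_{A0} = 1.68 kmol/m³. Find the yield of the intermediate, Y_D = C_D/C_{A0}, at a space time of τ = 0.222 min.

The intermediate concentration in a first-order A→B→C sequence is C_D = k₁C_{A0}(e^(−k₁τ) − e^(−k₂τ))/(k₂−k₁).
e^(−k₁τ) = e^(−2.70×0.222) = e^(−0.5994) = 0.5491; e^(−k₂τ) = e^(−0.1989) = 0.8196.
C_D = 2.70×1.68/(0.896−2.70) × (0.5491−0.8196) = (-2.514)×(-0.2705) = 0.6801 kmol/m³.
Y_D = C_D/C_{A0} = 0.6801/1.68 = 0.405.

0.405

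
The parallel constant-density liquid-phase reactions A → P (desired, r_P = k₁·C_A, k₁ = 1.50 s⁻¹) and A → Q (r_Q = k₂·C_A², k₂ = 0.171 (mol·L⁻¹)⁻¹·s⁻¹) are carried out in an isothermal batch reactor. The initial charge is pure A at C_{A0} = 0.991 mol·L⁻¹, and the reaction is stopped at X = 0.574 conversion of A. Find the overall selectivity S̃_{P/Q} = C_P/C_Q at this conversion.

12.5

C_A = C_{A0}(1−X) = 0.4222 mol·L⁻¹.
Along a PFR/batch, dC_P/dC_A = −r_P/(r_P+r_Q) = −k₁/(k₁+k₂·C_A).
Integrating from C_{A0} to C_A: C_P = (1.50/0.171)·ln[(1.50+0.171·0.991)/(1.50+0.171·0.422)] = 8.772·ln(1.669/1.572) = 0.5266 mol·L⁻¹.
C_Q = (C_{A0}−C_A)−C_P = 0.04225 mol·L⁻¹; S̃_{P/Q} = 0.5266/0.04225 = 12.5.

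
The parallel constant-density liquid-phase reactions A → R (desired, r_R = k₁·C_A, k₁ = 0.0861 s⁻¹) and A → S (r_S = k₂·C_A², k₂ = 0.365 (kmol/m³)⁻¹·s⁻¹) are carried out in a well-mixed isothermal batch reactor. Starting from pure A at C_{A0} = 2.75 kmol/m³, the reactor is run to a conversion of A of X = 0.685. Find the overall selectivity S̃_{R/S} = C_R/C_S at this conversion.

C_A = C_{A0}(1−X) = 0.8662 kmol/m³.
Along a PFR/batch, dC_R/dC_A = −r_R/(r_R+r_S) = −k₁/(k₁+k₂·C_A).
Integrating from C_{A0} to C_A: C_R = (0.0861/0.365)·ln[(0.0861+0.365·2.75)/(0.0861+0.365·0.866)] = 0.2359·ln(1.090/0.4023) = 0.2351 kmol/m³.
C_S = (C_{A0}−C_A)−C_R = 1.649 kmol/m³; S̃_{R/S} = 0.2351/1.649 = 0.143.

0.143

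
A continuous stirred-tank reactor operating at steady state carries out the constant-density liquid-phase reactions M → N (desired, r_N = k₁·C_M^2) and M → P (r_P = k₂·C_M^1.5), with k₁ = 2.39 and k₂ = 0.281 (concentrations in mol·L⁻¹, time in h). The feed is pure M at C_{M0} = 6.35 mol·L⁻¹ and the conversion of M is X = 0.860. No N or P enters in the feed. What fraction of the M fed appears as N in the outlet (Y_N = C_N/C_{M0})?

Exit C_M = C_{M0}(1−X) = 6.35×0.140 = 0.8890 mol·L⁻¹.
A CSTR operates uniformly at the exit composition, giving r_N = 1.889 and r_P = 0.2355 (each k·C_M^n at C_M = 0.8890).
Fraction of consumed M going to N: r_N/(r_N+r_P) = 0.8891.
C_N = 0.8891·C_{M0}·X = 0.8891×6.35×0.860 = 4.86 mol·L⁻¹; Y_N = C_N/C_{M0} = 0.765.

0.765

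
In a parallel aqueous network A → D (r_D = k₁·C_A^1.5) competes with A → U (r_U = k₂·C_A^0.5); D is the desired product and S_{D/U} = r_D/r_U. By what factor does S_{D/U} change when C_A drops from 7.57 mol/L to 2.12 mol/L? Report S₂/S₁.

S_{D/U} = (k₁/k₂)·C_A, so S₂/S₁ = (C_{A,2}/C_{A,1}).
= 2.12/7.57 = 0.280.

0.280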